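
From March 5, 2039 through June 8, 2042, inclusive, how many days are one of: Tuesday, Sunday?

March 5, 2039 is a Saturday.
The range spans 1192 days (inclusive of both endpoints).
1192 = 7 × 170 + 2, so there are 170 full weeks plus 2 extra days.
Each full week contributes 2 days from the set (Tue, Sun): 170 × 2 = 340.
The 2 extra days are Saturday, Sunday — 1 of them qualifies.
Total: 340 + 1 = 341.

341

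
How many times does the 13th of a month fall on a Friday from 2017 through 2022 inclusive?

10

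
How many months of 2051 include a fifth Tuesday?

4

A month has five Tuesdays exactly when Tuesday falls within its first (length − 28) days.
Jan: 31 days, starts Sun → 5 of Sun, Mon, Tue ✓
Feb: 28 days, starts Wed → 5 of (none)
Mar: 31 days, starts Wed → 5 of Wed, Thu, Fri
Apr: 30 days, starts Sat → 5 of Sat, Sun
May: 31 days, starts Mon → 5 of Mon, Tue, Wed ✓
Jun: 30 days, starts Thu → 5 of Thu, Fri
Jul: 31 days, starts Sat → 5 of Sat, Sun, Mon
Aug: 31 days, starts Tue → 5 of Tue, Wed, Thu ✓
Sep: 30 days, starts Fri → 5 of Fri, Sat
Oct: 31 days, starts Sun → 5 of Sun, Mon, Tue ✓
Nov: 30 days, starts Wed → 5 of Wed, Thu
Dec: 31 days, starts Fri → 5 of Fri, Sat, Sun
Months with five Tuesdays: Jan, May, Aug, Oct.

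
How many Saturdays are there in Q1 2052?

13

1 January 2052 is a Monday.
That's 91 days from start to end, counting both.
91 = 7 × 13, so the span is exactly 13 full weeks.
Each full week contributes one Saturday: 13 so far.
Total: 13.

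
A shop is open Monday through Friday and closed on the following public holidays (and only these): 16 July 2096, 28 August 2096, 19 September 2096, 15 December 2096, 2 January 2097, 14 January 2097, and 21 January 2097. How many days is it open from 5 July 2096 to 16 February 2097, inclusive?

156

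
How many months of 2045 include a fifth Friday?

4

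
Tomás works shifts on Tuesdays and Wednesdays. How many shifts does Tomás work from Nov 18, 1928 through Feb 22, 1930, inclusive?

132

Nov 18, 1928 is a Sunday.
The range spans 462 days (inclusive of both endpoints).
462 = 7 × 66, so the span is exactly 66 full weeks.
Each full week contributes 2 days from the set (Tue, Wed): 66 × 2 = 132.
Total: 132.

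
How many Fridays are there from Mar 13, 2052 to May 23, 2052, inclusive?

Mar 13, 2052 is a Wednesday.
The range spans 72 days (inclusive of both endpoints).
72 = 7 × 10 + 2, so there are 10 full weeks plus 2 extra days.
Each full week contributes one Friday: 10 so far.
The 2 extra days are Wednesday, Thursday — none qualify.
Total: 10 + 0 = 10.

10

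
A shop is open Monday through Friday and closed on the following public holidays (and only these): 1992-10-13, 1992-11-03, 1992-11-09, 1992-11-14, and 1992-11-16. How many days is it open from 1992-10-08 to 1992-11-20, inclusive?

28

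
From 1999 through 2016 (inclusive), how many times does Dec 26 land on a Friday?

Day of week of December 26 in each year:
1999: Sun, 2000: Tue, 2001: Wed, 2002: Thu, 2003: Fri ✓, 2004: Sun, 2005: Mon, 2006: Tue, 2007: Wed, 2008: Fri ✓, 2009: Sat, 2010: Sun, 2011: Mon, 2012: Wed, 2013: Thu, 2014: Fri ✓, 2015: Sat, 2016: Mon
Fridays: 2003, 2008, 2014.

3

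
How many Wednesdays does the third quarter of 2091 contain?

13

July 1, 2091 is a Sunday.
From July 1, 2091 to September 30, 2091 is 92 days inclusive.
92 = 7 × 13 + 1, so there are 13 full weeks plus 1 extra day.
Each full week contributes one Wednesday: 13 so far.
The 1 extra day is Sunday — none qualify.
Total: 13 + 0 = 13.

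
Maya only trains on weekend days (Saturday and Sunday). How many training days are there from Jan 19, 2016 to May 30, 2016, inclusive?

Jan 19, 2016 is a Tuesday.
From Jan 19, 2016 to May 30, 2016 is 133 days inclusive.
133 = 7 × 19, so the span is exactly 19 full weeks.
Each full week contributes 2 weekend days (Sat, Sun): 19 × 2 = 38.
Total: 38.

38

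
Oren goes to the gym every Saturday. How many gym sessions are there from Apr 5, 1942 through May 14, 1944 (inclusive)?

110 Saturdays

Apr 5, 1942 is a Sunday.
The range spans 771 days (inclusive of both endpoints).
771 = 7 × 110 + 1, so there are 110 full weeks plus 1 extra day.
Each full week contributes one Saturday: 110 so far.
The 1 extra day is Sun — none qualify.
Total: 110 + 0 = 110.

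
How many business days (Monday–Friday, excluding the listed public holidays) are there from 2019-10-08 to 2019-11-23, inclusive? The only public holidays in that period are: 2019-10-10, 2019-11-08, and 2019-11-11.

2019-10-08 is a Tuesday.
From 2019-10-08 to 2019-11-23 is 47 days inclusive.
47 = 7 × 6 + 5, so there are 6 full weeks plus 5 extra days.
Each full week contributes 5 weekdays (Mon–Fri): 6 × 5 = 30.
The 5 extra days are Tuesday, Wednesday, Thursday, Friday, Saturday — 4 of them qualify.
Total: 30 + 4 = 34.
Holidays: 2019-10-10 (Thu); 2019-11-08 (Fri); 2019-11-11 (Mon).
All 3 holidays fall on weekdays, so subtract 3.
Business days: 34 − 3 = 31.

31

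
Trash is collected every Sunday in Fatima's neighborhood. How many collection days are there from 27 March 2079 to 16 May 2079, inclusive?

7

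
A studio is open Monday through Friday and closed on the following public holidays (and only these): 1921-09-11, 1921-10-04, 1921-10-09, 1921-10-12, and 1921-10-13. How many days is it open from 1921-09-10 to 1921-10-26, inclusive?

1921-09-10 is a Saturday.
The range spans 47 days (inclusive of both endpoints).
47 = 7 × 6 + 5, so there are 6 full weeks plus 5 extra days.
Each full week contributes 5 weekdays (Mon–Fri): 6 × 5 = 30.
The 5 extra days are Sat, Sun, Mon, Tue, Wed — 3 of them qualify.
Total: 30 + 3 = 33.
Holidays: 1921-09-11 (Sun); 1921-10-04 (Tue); 1921-10-09 (Sun); 1921-10-12 (Wed); 1921-10-13 (Thu).
3 of the 5 holidays fall on weekdays; the rest are weekends and were already excluded.
Business days: 33 − 3 = 30.

30 working days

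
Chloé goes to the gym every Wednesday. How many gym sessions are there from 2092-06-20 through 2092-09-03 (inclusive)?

2092-06-20 is a Friday.
The range spans 76 days (inclusive of both endpoints).
76 = 7 × 10 + 6, so there are 10 full weeks plus 6 extra days.
Each full week contributes one Wednesday: 10 so far.
The 6 extra days are Fri, Sat, Sun, Mon, Tue, Wed — 1 of them qualifies.
Total: 10 + 1 = 11.

11 Wednesdays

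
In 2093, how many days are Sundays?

Jan 1, 2093 is a Thursday.
The range spans 365 days (inclusive of both endpoints).
365 = 7 × 52 + 1, so there are 52 full weeks plus 1 extra day.
Each full week contributes one Sunday: 52 so far.
The 1 extra day is Thu — none qualify.
Total: 52 + 0 = 52.

52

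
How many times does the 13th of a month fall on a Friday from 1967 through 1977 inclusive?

Friday-the-13ths by year:
1967: Jan, Oct
1968: Sep, Dec
1969: Jun
1970: Feb, Mar, Nov
1971: Aug
1972: Oct
1973: Apr, Jul
1974: Sep, Dec
1975: Jun
1976: Feb, Aug
1977: May

18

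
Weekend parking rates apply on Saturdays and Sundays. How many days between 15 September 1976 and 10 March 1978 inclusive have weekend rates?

15 September 1976 is a Wednesday.
From 15 September 1976 to 10 March 1978 is 542 days inclusive.
542 = 7 × 77 + 3, so there are 77 full weeks plus 3 extra days.
Each full week contributes 2 weekend days (Sat, Sun): 77 × 2 = 154.
The 3 extra days are Wed, Thu, Fri — none qualify.
Total: 154 + 0 = 154.

154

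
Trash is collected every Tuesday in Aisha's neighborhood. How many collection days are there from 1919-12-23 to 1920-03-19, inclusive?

1919-12-23 is a Tuesday.
That's 88 days from start to end, counting both.
88 = 7 × 12 + 4, so there are 12 full weeks plus 4 extra days.
Each full week contributes one Tuesday: 12 so far.
The 4 extra days are Tuesday, Wednesday, Thursday, Friday — 1 of them qualifies.
Total: 12 + 1 = 13.

13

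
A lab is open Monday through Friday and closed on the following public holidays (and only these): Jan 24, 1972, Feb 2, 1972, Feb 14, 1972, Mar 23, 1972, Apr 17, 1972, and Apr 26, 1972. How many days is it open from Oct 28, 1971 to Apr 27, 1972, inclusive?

125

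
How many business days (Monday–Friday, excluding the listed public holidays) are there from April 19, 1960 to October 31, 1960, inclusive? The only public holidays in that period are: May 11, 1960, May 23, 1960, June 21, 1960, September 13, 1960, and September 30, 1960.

135

April 19, 1960 is a Tuesday.
That's 196 days from start to end, counting both.
196 = 7 × 28, so the span is exactly 28 full weeks.
Each full week contributes 5 weekdays (Mon–Fri): 28 × 5 = 140.
Total: 140.
Holidays: May 11, 1960 (Wed); May 23, 1960 (Mon); June 21, 1960 (Tue); September 13, 1960 (Tue); September 30, 1960 (Fri).
All 5 holidays fall on weekdays, so subtract 5.
Business days: 140 − 5 = 135.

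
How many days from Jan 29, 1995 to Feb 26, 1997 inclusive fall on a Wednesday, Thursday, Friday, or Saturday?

433

Jan 29, 1995 is a Sunday.
The range spans 760 days (inclusive of both endpoints).
760 = 7 × 108 + 4, so there are 108 full weeks plus 4 extra days.
Each full week contributes 4 days from the set (Wed, Thu, Fri, Sat): 108 × 4 = 432.
The 4 extra days are Sunday, Monday, Tuesday, Wednesday — 1 of them qualifies.
Total: 432 + 1 = 433.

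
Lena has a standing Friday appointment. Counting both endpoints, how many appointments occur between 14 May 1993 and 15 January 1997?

14 May 1993 is a Friday.
The range spans 1343 days (inclusive of both endpoints).
1343 = 7 × 191 + 6, so there are 191 full weeks plus 6 extra days.
Each full week contributes one Friday: 191 so far.
The 6 extra days are Friday, Saturday, Sunday, Monday, Tuesday, Wednesday — 1 of them qualifies.
Total: 191 + 1 = 192.

192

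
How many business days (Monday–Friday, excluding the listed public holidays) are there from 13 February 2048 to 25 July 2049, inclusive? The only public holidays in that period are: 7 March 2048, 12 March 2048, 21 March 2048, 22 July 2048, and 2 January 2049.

375 business days

13 February 2048 is a Thursday.
That's 529 days from start to end, counting both.
529 = 7 × 75 + 4, so there are 75 full weeks plus 4 extra days.
Each full week contributes 5 weekdays (Mon–Fri): 75 × 5 = 375.
The 4 extra days are Thursday, Friday, Saturday, Sunday — 2 of them qualify.
Total: 375 + 2 = 377.
Holidays: 7 March 2048 (Sat); 12 March 2048 (Thu); 21 March 2048 (Sat); 22 July 2048 (Wed); 2 January 2049 (Sat).
2 of the 5 holidays fall on weekdays; the rest are weekends and were already excluded.
Business days: 377 − 2 = 375.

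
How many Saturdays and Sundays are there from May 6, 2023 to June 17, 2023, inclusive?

May 6, 2023 is a Saturday.
That's 43 days from start to end, counting both.
43 = 7 × 6 + 1, so there are 6 full weeks plus 1 extra day.
Each full week contributes 2 weekend days (Sat, Sun): 6 × 2 = 12.
The 1 extra day is Saturday — 1 of them qualifies.
Total: 12 + 1 = 13.

13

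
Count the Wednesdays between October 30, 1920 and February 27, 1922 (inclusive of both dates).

October 30, 1920 is a Saturday.
That's 486 days from start to end, counting both.
486 = 7 × 69 + 3, so there are 69 full weeks plus 3 extra days.
Each full week contributes one Wednesday: 69 so far.
The 3 extra days are Sat, Sun, Mon — none qualify.
Total: 69 + 0 = 69.

69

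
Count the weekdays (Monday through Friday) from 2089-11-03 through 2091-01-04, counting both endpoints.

306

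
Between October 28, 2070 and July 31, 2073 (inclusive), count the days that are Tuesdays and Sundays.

October 28, 2070 is a Tuesday.
The range spans 1008 days (inclusive of both endpoints).
1008 = 7 × 144, so the span is exactly 144 full weeks.
Each full week contributes 2 days from the set (Tue, Sun): 144 × 2 = 288.
Total: 288.

288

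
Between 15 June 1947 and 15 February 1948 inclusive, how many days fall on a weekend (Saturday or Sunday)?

15 June 1947 is a Sunday.
That's 246 days from start to end, counting both.
246 = 7 × 35 + 1, so there are 35 full weeks plus 1 extra day.
Each full week contributes 2 weekend days (Sat, Sun): 35 × 2 = 70.
The 1 extra day is Sunday — 1 of them qualifies.
Total: 70 + 1 = 71.

71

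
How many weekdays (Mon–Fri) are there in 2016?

261

Jan 1, 2016 is a Friday.
That's 366 days from start to end, counting both.
366 = 7 × 52 + 2, so there are 52 full weeks plus 2 extra days.
Each full week contributes 5 weekdays (Mon–Fri): 52 × 5 = 260.
The 2 extra days are Friday, Saturday — 1 of them qualifies.
Total: 260 + 1 = 261.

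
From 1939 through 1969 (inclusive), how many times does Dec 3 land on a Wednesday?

5

Day of week of December 3 in each year:
1939: Sun, 1940: Tue, 1941: Wed ✓, 1942: Thu, 1943: Fri, 1944: Sun, 1945: Mon, 1946: Tue, 1947: Wed ✓, 1948: Fri, 1949: Sat, 1950: Sun, 1951: Mon, 1952: Wed ✓, 1953: Thu, 1954: Fri, 1955: Sat, 1956: Mon, 1957: Tue, 1958: Wed ✓, 1959: Thu, 1960: Sat, 1961: Sun, 1962: Mon, 1963: Tue, 1964: Thu, 1965: Fri, 1966: Sat, 1967: Sun, 1968: Tue, 1969: Wed ✓
Wednesdays: 1941, 1947, 1952, 1958, 1969.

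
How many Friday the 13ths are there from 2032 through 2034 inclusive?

Friday-the-13ths by year:
2032: Feb, Aug
2033: May
2034: Jan, Oct

5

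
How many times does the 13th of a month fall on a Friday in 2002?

The 13th falls on a Friday when the month's 13th has weekday Fri.
Jan 13 is Sun; Feb 13 is Wed; Mar 13 is Wed; Apr 13 is Sat; May 13 is Mon; Jun 13 is Thu; Jul 13 is Sat; Aug 13 is Tue; Sep 13 is Fri ✓; Oct 13 is Sun; Nov 13 is Wed; Dec 13 is Fri ✓.
Friday the 13ths: Sep, Dec.

2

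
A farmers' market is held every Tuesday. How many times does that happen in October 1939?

Oct 1, 1939 is a Sunday.
From Oct 1, 1939 to Oct 31, 1939 is 31 days inclusive.
31 = 7 × 4 + 3, so there are 4 full weeks plus 3 extra days.
Each full week contributes one Tuesday: 4 so far.
The 3 extra days are Sunday, Monday, Tuesday — 1 of them qualifies.
Total: 4 + 1 = 5.

5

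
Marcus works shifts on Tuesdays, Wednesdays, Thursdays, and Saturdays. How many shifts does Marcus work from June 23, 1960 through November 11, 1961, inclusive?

June 23, 1960 is a Thursday.
The range spans 507 days (inclusive of both endpoints).
507 = 7 × 72 + 3, so there are 72 full weeks plus 3 extra days.
Each full week contributes 4 days from the set (Tue, Wed, Thu, Sat): 72 × 4 = 288.
The 3 extra days are Thursday, Friday, Saturday — 2 of them qualify.
Total: 288 + 2 = 290.

290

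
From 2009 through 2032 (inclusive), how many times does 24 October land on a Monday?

3

Day of week of October 24 in each year:
2009: Sat, 2010: Sun, 2011: Mon ✓, 2012: Wed, 2013: Thu, 2014: Fri, 2015: Sat, 2016: Mon ✓, 2017: Tue, 2018: Wed, 2019: Thu, 2020: Sat, 2021: Sun, 2022: Mon ✓, 2023: Tue, 2024: Thu, 2025: Fri, 2026: Sat, 2027: Sun, 2028: Tue, 2029: Wed, 2030: Thu, 2031: Fri, 2032: Sun
Mondays: 2011, 2016, 2022.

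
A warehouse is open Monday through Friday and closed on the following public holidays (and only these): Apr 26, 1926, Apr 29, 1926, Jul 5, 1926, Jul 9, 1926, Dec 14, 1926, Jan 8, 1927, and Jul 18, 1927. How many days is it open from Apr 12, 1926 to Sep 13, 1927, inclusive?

366 working days

Apr 12, 1926 is a Monday.
That's 520 days from start to end, counting both.
520 = 7 × 74 + 2, so there are 74 full weeks plus 2 extra days.
Each full week contributes 5 weekdays (Mon–Fri): 74 × 5 = 370.
The 2 extra days are Monday, Tuesday — 2 of them qualify.
Total: 370 + 2 = 372.
Holidays: Apr 26, 1926 (Mon); Apr 29, 1926 (Thu); Jul 5, 1926 (Mon); Jul 9, 1926 (Fri); Dec 14, 1926 (Tue); Jan 8, 1927 (Sat); Jul 18, 1927 (Mon).
6 of the 7 holidays fall on weekdays; the rest are weekends and were already excluded.
Business days: 372 − 6 = 366.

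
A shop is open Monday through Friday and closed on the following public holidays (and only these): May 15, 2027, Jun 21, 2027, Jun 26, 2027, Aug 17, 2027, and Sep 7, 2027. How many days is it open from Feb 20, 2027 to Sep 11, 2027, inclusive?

142

Feb 20, 2027 is a Saturday.
From Feb 20, 2027 to Sep 11, 2027 is 204 days inclusive.
204 = 7 × 29 + 1, so there are 29 full weeks plus 1 extra day.
Each full week contributes 5 weekdays (Mon–Fri): 29 × 5 = 145.
The 1 extra day is Saturday — none qualify.
Total: 145 + 0 = 145.
Holidays: May 15, 2027 (Sat); Jun 21, 2027 (Mon); Jun 26, 2027 (Sat); Aug 17, 2027 (Tue); Sep 7, 2027 (Tue).
3 of the 5 holidays fall on weekdays; the rest are weekends and were already excluded.
Business days: 145 − 3 = 142.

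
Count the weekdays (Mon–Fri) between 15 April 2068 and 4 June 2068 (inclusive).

15 April 2068 is a Sunday.
That's 51 days from start to end, counting both.
51 = 7 × 7 + 2, so there are 7 full weeks plus 2 extra days.
Each full week contributes 5 weekdays (Mon–Fri): 7 × 5 = 35.
The 2 extra days are Sunday, Monday — 1 of them qualifies.
Total: 35 + 1 = 36.

36 weekdays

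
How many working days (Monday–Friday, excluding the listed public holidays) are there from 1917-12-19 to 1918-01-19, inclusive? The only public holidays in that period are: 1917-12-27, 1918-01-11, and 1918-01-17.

1917-12-19 is a Wednesday.
That's 32 days from start to end, counting both.
32 = 7 × 4 + 4, so there are 4 full weeks plus 4 extra days.
Each full week contributes 5 weekdays (Mon–Fri): 4 × 5 = 20.
The 4 extra days are Wed, Thu, Fri, Sat — 3 of them qualify.
Total: 20 + 3 = 23.
Holidays: 1917-12-27 (Thu); 1918-01-11 (Fri); 1918-01-17 (Thu).
All 3 holidays fall on weekdays, so subtract 3.
Business days: 23 − 3 = 20.

20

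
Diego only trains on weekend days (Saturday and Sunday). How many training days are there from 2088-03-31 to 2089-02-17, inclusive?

2088-03-31 is a Wednesday.
From 2088-03-31 to 2089-02-17 is 324 days inclusive.
324 = 7 × 46 + 2, so there are 46 full weeks plus 2 extra days.
Each full week contributes 2 weekend days (Sat, Sun): 46 × 2 = 92.
The 2 extra days are Wednesday, Thursday — none qualify.
Total: 92 + 0 = 92.

92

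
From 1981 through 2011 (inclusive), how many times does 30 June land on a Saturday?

Day of week of June 30 in each year:
1981: Tue, 1982: Wed, 1983: Thu, 1984: Sat ✓, 1985: Sun, 1986: Mon, 1987: Tue, 1988: Thu, 1989: Fri, 1990: Sat ✓, 1991: Sun, 1992: Tue, 1993: Wed, 1994: Thu, 1995: Fri, 1996: Sun, 1997: Mon, 1998: Tue, 1999: Wed, 2000: Fri, 2001: Sat ✓, 2002: Sun, 2003: Mon, 2004: Wed, 2005: Thu, 2006: Fri, 2007: Sat ✓, 2008: Mon, 2009: Tue, 2010: Wed, 2011: Thu
Saturdays: 1984, 1990, 2001, 2007.

4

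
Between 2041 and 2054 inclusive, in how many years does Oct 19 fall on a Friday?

1

Day of week of October 19 in each year:
2041: Sat, 2042: Sun, 2043: Mon, 2044: Wed, 2045: Thu, 2046: Fri ✓, 2047: Sat, 2048: Mon, 2049: Tue, 2050: Wed, 2051: Thu, 2052: Sat, 2053: Sun, 2054: Mon
Fridays: 2046.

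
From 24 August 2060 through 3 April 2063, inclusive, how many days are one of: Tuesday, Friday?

24 August 2060 is a Tuesday.
The range spans 953 days (inclusive of both endpoints).
953 = 7 × 136 + 1, so there are 136 full weeks plus 1 extra day.
Each full week contributes 2 days from the set (Tue, Fri): 136 × 2 = 272.
The 1 extra day is Tue — 1 of them qualifies.
Total: 272 + 1 = 273.

273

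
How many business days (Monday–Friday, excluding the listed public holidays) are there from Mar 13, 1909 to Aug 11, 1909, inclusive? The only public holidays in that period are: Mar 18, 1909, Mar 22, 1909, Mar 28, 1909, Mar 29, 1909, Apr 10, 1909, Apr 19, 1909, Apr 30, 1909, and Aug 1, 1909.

Mar 13, 1909 is a Saturday.
From Mar 13, 1909 to Aug 11, 1909 is 152 days inclusive.
152 = 7 × 21 + 5, so there are 21 full weeks plus 5 extra days.
Each full week contributes 5 weekdays (Mon–Fri): 21 × 5 = 105.
The 5 extra days are Sat, Sun, Mon, Tue, Wed — 3 of them qualify.
Total: 105 + 3 = 108.
Holidays: Mar 18, 1909 (Thu); Mar 22, 1909 (Mon); Mar 28, 1909 (Sun); Mar 29, 1909 (Mon); Apr 10, 1909 (Sat); Apr 19, 1909 (Mon); Apr 30, 1909 (Fri); Aug 1, 1909 (Sun).
5 of the 8 holidays fall on weekdays; the rest are weekends and were already excluded.
Business days: 108 − 5 = 103.

103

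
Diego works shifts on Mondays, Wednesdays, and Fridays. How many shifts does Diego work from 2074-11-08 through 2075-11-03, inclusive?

2074-11-08 is a Thursday.
From 2074-11-08 to 2075-11-03 is 361 days inclusive.
361 = 7 × 51 + 4, so there are 51 full weeks plus 4 extra days.
Each full week contributes 3 days from the set (Mon, Wed, Fri): 51 × 3 = 153.
The 4 extra days are Thu, Fri, Sat, Sun — 1 of them qualifies.
Total: 153 + 1 = 154.

154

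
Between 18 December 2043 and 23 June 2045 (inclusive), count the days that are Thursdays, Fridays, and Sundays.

238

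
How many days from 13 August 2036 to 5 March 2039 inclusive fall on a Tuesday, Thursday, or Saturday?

401

13 August 2036 is a Wednesday.
That's 935 days from start to end, counting both.
935 = 7 × 133 + 4, so there are 133 full weeks plus 4 extra days.
Each full week contributes 3 days from the set (Tue, Thu, Sat): 133 × 3 = 399.
The 4 extra days are Wednesday, Thursday, Friday, Saturday — 2 of them qualify.
Total: 399 + 2 = 401.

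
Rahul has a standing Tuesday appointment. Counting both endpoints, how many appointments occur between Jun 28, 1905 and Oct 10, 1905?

Jun 28, 1905 is a Wednesday.
The range spans 105 days (inclusive of both endpoints).
105 = 7 × 15, so the span is exactly 15 full weeks.
Each full week contributes one Tuesday: 15 so far.
Total: 15.

15 Tuesdays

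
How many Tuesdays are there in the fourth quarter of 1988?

1 October 1988 is a Saturday.
The range spans 92 days (inclusive of both endpoints).
92 = 7 × 13 + 1, so there are 13 full weeks plus 1 extra day.
Each full week contributes one Tuesday: 13 so far.
The 1 extra day is Saturday — none qualify.
Total: 13 + 0 = 13.

13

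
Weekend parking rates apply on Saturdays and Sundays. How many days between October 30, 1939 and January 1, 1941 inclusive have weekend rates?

October 30, 1939 is a Monday.
That's 430 days from start to end, counting both.
430 = 7 × 61 + 3, so there are 61 full weeks plus 3 extra days.
Each full week contributes 2 weekend days (Sat, Sun): 61 × 2 = 122.
The 3 extra days are Monday, Tuesday, Wednesday — none qualify.
Total: 122 + 0 = 122.

122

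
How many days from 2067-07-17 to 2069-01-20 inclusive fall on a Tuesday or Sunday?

2067-07-17 is a Sunday.
From 2067-07-17 to 2069-01-20 is 554 days inclusive.
554 = 7 × 79 + 1, so there are 79 full weeks plus 1 extra day.
Each full week contributes 2 days from the set (Tue, Sun): 79 × 2 = 158.
The 1 extra day is Sun — 1 of them qualifies.
Total: 158 + 1 = 159.

159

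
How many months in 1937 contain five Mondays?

4

A month has five Mondays exactly when Monday falls within its first (length − 28) days.
Jan: 31 days, starts Fri → 5 of Fri, Sat, Sun
Feb: 28 days, starts Mon → 5 of (none)
Mar: 31 days, starts Mon → 5 of Mon, Tue, Wed ✓
Apr: 30 days, starts Thu → 5 of Thu, Fri
May: 31 days, starts Sat → 5 of Sat, Sun, Mon ✓
Jun: 30 days, starts Tue → 5 of Tue, Wed
Jul: 31 days, starts Thu → 5 of Thu, Fri, Sat
Aug: 31 days, starts Sun → 5 of Sun, Mon, Tue ✓
Sep: 30 days, starts Wed → 5 of Wed, Thu
Oct: 31 days, starts Fri → 5 of Fri, Sat, Sun
Nov: 30 days, starts Mon → 5 of Mon, Tue ✓
Dec: 31 days, starts Wed → 5 of Wed, Thu, Fri
Months with five Mondays: Mar, May, Aug, Nov.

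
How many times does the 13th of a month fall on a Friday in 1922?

The 13th falls on a Friday when the month's 13th has weekday Fri.
Jan 13 is Fri ✓; Feb 13 is Mon; Mar 13 is Mon; Apr 13 is Thu; May 13 is Sat; Jun 13 is Tue; Jul 13 is Thu; Aug 13 is Sun; Sep 13 is Wed; Oct 13 is Fri ✓; Nov 13 is Mon; Dec 13 is Wed.
Friday the 13ths: Jan, Oct.

2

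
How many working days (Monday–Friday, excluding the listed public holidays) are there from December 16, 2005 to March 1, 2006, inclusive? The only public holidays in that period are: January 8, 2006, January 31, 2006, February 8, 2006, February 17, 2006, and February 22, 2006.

50

December 16, 2005 is a Friday.
That's 76 days from start to end, counting both.
76 = 7 × 10 + 6, so there are 10 full weeks plus 6 extra days.
Each full week contributes 5 weekdays (Mon–Fri): 10 × 5 = 50.
The 6 extra days are Fri, Sat, Sun, Mon, Tue, Wed — 4 of them qualify.
Total: 50 + 4 = 54.
Holidays: January 8, 2006 (Sun); January 31, 2006 (Tue); February 8, 2006 (Wed); February 17, 2006 (Fri); February 22, 2006 (Wed).
4 of the 5 holidays fall on weekdays; the rest are weekends and were already excluded.
Business days: 54 − 4 = 50.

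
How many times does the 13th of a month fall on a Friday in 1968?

2

The 13th falls on a Friday when the month's 13th has weekday Fri.
Jan 13 is Sat; Feb 13 is Tue; Mar 13 is Wed; Apr 13 is Sat; May 13 is Mon; Jun 13 is Thu; Jul 13 is Sat; Aug 13 is Tue; Sep 13 is Fri ✓; Oct 13 is Sun; Nov 13 is Wed; Dec 13 is Fri ✓.
Friday the 13ths: Sep, Dec.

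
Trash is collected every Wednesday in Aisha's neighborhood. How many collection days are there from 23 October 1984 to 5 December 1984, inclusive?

23 October 1984 is a Tuesday.
That's 44 days from start to end, counting both.
44 = 7 × 6 + 2, so there are 6 full weeks plus 2 extra days.
Each full week contributes one Wednesday: 6 so far.
The 2 extra days are Tue, Wed — 1 of them qualifies.
Total: 6 + 1 = 7.

7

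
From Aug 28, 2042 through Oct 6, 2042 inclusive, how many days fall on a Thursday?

Aug 28, 2042 is a Thursday.
The range spans 40 days (inclusive of both endpoints).
40 = 7 × 5 + 5, so there are 5 full weeks plus 5 extra days.
Each full week contributes one Thursday: 5 so far.
The 5 extra days are Thursday, Friday, Saturday, Sunday, Monday — 1 of them qualifies.
Total: 5 + 1 = 6.

6 Thursdays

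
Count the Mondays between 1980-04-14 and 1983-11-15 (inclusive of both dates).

188 Mondays

1980-04-14 is a Monday.
That's 1311 days from start to end, counting both.
1311 = 7 × 187 + 2, so there are 187 full weeks plus 2 extra days.
Each full week contributes one Monday: 187 so far.
The 2 extra days are Mon, Tue — 1 of them qualifies.
Total: 187 + 1 = 188.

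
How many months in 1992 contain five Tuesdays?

4

A month has five Tuesdays exactly when Tuesday falls within its first (length − 28) days.
Jan: 31 days, starts Wed → 5 of Wed, Thu, Fri
Feb: 29 days, starts Sat → 5 of Sat
Mar: 31 days, starts Sun → 5 of Sun, Mon, Tue ✓
Apr: 30 days, starts Wed → 5 of Wed, Thu
May: 31 days, starts Fri → 5 of Fri, Sat, Sun
Jun: 30 days, starts Mon → 5 of Mon, Tue ✓
Jul: 31 days, starts Wed → 5 of Wed, Thu, Fri
Aug: 31 days, starts Sat → 5 of Sat, Sun, Mon
Sep: 30 days, starts Tue → 5 of Tue, Wed ✓
Oct: 31 days, starts Thu → 5 of Thu, Fri, Sat
Nov: 30 days, starts Sun → 5 of Sun, Mon
Dec: 31 days, starts Tue → 5 of Tue, Wed, Thu ✓
Months with five Tuesdays: Mar, Jun, Sep, Dec.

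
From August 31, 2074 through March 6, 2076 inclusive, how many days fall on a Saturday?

August 31, 2074 is a Friday.
From August 31, 2074 to March 6, 2076 is 554 days inclusive.
554 = 7 × 79 + 1, so there are 79 full weeks plus 1 extra day.
Each full week contributes one Saturday: 79 so far.
The 1 extra day is Fri — none qualify.
Total: 79 + 0 = 79.

79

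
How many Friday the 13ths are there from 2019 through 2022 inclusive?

6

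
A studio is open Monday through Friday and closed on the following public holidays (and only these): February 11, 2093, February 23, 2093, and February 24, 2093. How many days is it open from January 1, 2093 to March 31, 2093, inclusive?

61

January 1, 2093 is a Thursday.
From January 1, 2093 to March 31, 2093 is 90 days inclusive.
90 = 7 × 12 + 6, so there are 12 full weeks plus 6 extra days.
Each full week contributes 5 weekdays (Mon–Fri): 12 × 5 = 60.
The 6 extra days are Thu, Fri, Sat, Sun, Mon, Tue — 4 of them qualify.
Total: 60 + 4 = 64.
Holidays: February 11, 2093 (Wed); February 23, 2093 (Mon); February 24, 2093 (Tue).
All 3 holidays fall on weekdays, so subtract 3.
Business days: 64 − 3 = 61.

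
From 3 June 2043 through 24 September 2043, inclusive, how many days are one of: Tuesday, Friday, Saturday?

48

3 June 2043 is a Wednesday.
That's 114 days from start to end, counting both.
114 = 7 × 16 + 2, so there are 16 full weeks plus 2 extra days.
Each full week contributes 3 days from the set (Tue, Fri, Sat): 16 × 3 = 48.
The 2 extra days are Wednesday, Thursday — none qualify.
Total: 48 + 0 = 48.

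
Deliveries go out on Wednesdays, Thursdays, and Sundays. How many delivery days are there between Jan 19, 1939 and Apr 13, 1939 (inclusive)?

37

Jan 19, 1939 is a Thursday.
That's 85 days from start to end, counting both.
85 = 7 × 12 + 1, so there are 12 full weeks plus 1 extra day.
Each full week contributes 3 days from the set (Wed, Thu, Sun): 12 × 3 = 36.
The 1 extra day is Thu — 1 of them qualifies.
Total: 36 + 1 = 37.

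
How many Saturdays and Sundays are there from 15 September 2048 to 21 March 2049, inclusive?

54

15 September 2048 is a Tuesday.
From 15 September 2048 to 21 March 2049 is 188 days inclusive.
188 = 7 × 26 + 6, so there are 26 full weeks plus 6 extra days.
Each full week contributes 2 weekend days (Sat, Sun): 26 × 2 = 52.
The 6 extra days are Tuesday, Wednesday, Thursday, Friday, Saturday, Sunday — 2 of them qualify.
Total: 52 + 2 = 54.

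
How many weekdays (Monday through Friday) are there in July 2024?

23

1 July 2024 is a Monday.
That's 31 days from start to end, counting both.
31 = 7 × 4 + 3, so there are 4 full weeks plus 3 extra days.
Each full week contributes 5 weekdays (Mon–Fri): 4 × 5 = 20.
The 3 extra days are Monday, Tuesday, Wednesday — 3 of them qualify.
Total: 20 + 3 = 23.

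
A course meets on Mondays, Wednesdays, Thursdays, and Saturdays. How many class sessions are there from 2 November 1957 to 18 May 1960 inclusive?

531

2 November 1957 is a Saturday.
That's 929 days from start to end, counting both.
929 = 7 × 132 + 5, so there are 132 full weeks plus 5 extra days.
Each full week contributes 4 days from the set (Mon, Wed, Thu, Sat): 132 × 4 = 528.
The 5 extra days are Sat, Sun, Mon, Tue, Wed — 3 of them qualify.
Total: 528 + 3 = 531.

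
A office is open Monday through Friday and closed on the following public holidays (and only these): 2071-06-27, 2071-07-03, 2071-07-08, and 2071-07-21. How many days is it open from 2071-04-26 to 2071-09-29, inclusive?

109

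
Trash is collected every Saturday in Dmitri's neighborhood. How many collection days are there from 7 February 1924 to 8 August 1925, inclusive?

7 February 1924 is a Thursday.
That's 549 days from start to end, counting both.
549 = 7 × 78 + 3, so there are 78 full weeks plus 3 extra days.
Each full week contributes one Saturday: 78 so far.
The 3 extra days are Thursday, Friday, Saturday — 1 of them qualifies.
Total: 78 + 1 = 79.

79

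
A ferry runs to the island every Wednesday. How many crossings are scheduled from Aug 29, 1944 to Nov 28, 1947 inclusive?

170 Wednesdays

Aug 29, 1944 is a Tuesday.
From Aug 29, 1944 to Nov 28, 1947 is 1187 days inclusive.
1187 = 7 × 169 + 4, so there are 169 full weeks plus 4 extra days.
Each full week contributes one Wednesday: 169 so far.
The 4 extra days are Tuesday, Wednesday, Thursday, Friday — 1 of them qualifies.
Total: 169 + 1 = 170.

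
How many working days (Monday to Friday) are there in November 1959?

Nov 1, 1959 is a Sunday.
That's 30 days from start to end, counting both.
30 = 7 × 4 + 2, so there are 4 full weeks plus 2 extra days.
Each full week contributes 5 weekdays (Mon–Fri): 4 × 5 = 20.
The 2 extra days are Sun, Mon — 1 of them qualifies.
Total: 20 + 1 = 21.

21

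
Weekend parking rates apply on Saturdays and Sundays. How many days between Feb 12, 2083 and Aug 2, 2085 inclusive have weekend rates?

Feb 12, 2083 is a Friday.
That's 903 days from start to end, counting both.
903 = 7 × 129, so the span is exactly 129 full weeks.
Each full week contributes 2 weekend days (Sat, Sun): 129 × 2 = 258.
Total: 258.

258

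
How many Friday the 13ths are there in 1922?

2

The 13th falls on a Friday when the month's 13th has weekday Fri.
Jan 13 is Fri ✓; Feb 13 is Mon; Mar 13 is Mon; Apr 13 is Thu; May 13 is Sat; Jun 13 is Tue; Jul 13 is Thu; Aug 13 is Sun; Sep 13 is Wed; Oct 13 is Fri ✓; Nov 13 is Mon; Dec 13 is Wed.
Friday the 13ths: Jan, Oct.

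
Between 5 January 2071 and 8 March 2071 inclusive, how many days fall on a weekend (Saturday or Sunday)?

5 January 2071 is a Monday.
From 5 January 2071 to 8 March 2071 is 63 days inclusive.
63 = 7 × 9, so the span is exactly 9 full weeks.
Each full week contributes 2 weekend days (Sat, Sun): 9 × 2 = 18.
Total: 18.

18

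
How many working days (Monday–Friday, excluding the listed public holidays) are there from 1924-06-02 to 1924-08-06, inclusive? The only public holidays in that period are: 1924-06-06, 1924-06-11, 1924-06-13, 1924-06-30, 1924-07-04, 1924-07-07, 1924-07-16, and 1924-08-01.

1924-06-02 is a Monday.
From 1924-06-02 to 1924-08-06 is 66 days inclusive.
66 = 7 × 9 + 3, so there are 9 full weeks plus 3 extra days.
Each full week contributes 5 weekdays (Mon–Fri): 9 × 5 = 45.
The 3 extra days are Monday, Tuesday, Wednesday — 3 of them qualify.
Total: 45 + 3 = 48.
Holidays: 1924-06-06 (Fri); 1924-06-11 (Wed); 1924-06-13 (Fri); 1924-06-30 (Mon); 1924-07-04 (Fri); 1924-07-07 (Mon); 1924-07-16 (Wed); 1924-08-01 (Fri).
All 8 holidays fall on weekdays, so subtract 8.
Business days: 48 − 8 = 40.

40 working days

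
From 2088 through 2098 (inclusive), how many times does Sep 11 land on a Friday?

1

Day of week of September 11 in each year:
2088: Sat, 2089: Sun, 2090: Mon, 2091: Tue, 2092: Thu, 2093: Fri ✓, 2094: Sat, 2095: Sun, 2096: Tue, 2097: Wed, 2098: Thu
Fridays: 2093.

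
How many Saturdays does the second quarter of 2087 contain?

2087-04-01 is a Tuesday.
The range spans 91 days (inclusive of both endpoints).
91 = 7 × 13, so the span is exactly 13 full weeks.
Each full week contributes one Saturday: 13 so far.

13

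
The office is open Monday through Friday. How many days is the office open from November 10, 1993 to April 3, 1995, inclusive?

364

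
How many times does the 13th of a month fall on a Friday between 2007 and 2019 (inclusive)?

24

Friday-the-13ths by year:
2007: Apr, Jul
2008: Jun
2009: Feb, Mar, Nov
2010: Aug
2011: May
2012: Jan, Apr, Jul
2013: Sep, Dec
2014: Jun
2015: Feb, Mar, Nov
2016: May
2017: Jan, Oct
2018: Apr, Jul
2019: Sep, Dec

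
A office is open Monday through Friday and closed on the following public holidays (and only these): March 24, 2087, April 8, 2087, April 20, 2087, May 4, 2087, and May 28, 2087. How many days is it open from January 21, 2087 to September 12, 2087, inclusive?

January 21, 2087 is a Tuesday.
The range spans 235 days (inclusive of both endpoints).
235 = 7 × 33 + 4, so there are 33 full weeks plus 4 extra days.
Each full week contributes 5 weekdays (Mon–Fri): 33 × 5 = 165.
The 4 extra days are Tuesday, Wednesday, Thursday, Friday — 4 of them qualify.
Total: 165 + 4 = 169.
Holidays: March 24, 2087 (Mon); April 8, 2087 (Tue); April 20, 2087 (Sun); May 4, 2087 (Sun); May 28, 2087 (Wed).
3 of the 5 holidays fall on weekdays; the rest are weekends and were already excluded.
Business days: 169 − 3 = 166.

166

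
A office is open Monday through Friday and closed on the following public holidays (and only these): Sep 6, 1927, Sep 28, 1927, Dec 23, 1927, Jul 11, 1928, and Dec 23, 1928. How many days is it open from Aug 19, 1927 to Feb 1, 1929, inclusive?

Aug 19, 1927 is a Friday.
That's 533 days from start to end, counting both.
533 = 7 × 76 + 1, so there are 76 full weeks plus 1 extra day.
Each full week contributes 5 weekdays (Mon–Fri): 76 × 5 = 380.
The 1 extra day is Friday — 1 of them qualifies.
Total: 380 + 1 = 381.
Holidays: Sep 6, 1927 (Tue); Sep 28, 1927 (Wed); Dec 23, 1927 (Fri); Jul 11, 1928 (Wed); Dec 23, 1928 (Sun).
4 of the 5 holidays fall on weekdays; the rest are weekends and were already excluded.
Business days: 381 − 4 = 377.

377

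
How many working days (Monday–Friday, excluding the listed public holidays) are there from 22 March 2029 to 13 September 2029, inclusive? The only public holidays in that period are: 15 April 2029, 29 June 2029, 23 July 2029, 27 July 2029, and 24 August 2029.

22 March 2029 is a Thursday.
From 22 March 2029 to 13 September 2029 is 176 days inclusive.
176 = 7 × 25 + 1, so there are 25 full weeks plus 1 extra day.
Each full week contributes 5 weekdays (Mon–Fri): 25 × 5 = 125.
The 1 extra day is Thursday — 1 of them qualifies.
Total: 125 + 1 = 126.
Holidays: 15 April 2029 (Sun); 29 June 2029 (Fri); 23 July 2029 (Mon); 27 July 2029 (Fri); 24 August 2029 (Fri).
4 of the 5 holidays fall on weekdays; the rest are weekends and were already excluded.
Business days: 126 − 4 = 122.

122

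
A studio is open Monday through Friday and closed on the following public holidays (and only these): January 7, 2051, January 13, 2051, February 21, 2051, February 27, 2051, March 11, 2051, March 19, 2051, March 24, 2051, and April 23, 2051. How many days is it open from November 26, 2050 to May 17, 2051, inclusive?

119

November 26, 2050 is a Saturday.
The range spans 173 days (inclusive of both endpoints).
173 = 7 × 24 + 5, so there are 24 full weeks plus 5 extra days.
Each full week contributes 5 weekdays (Mon–Fri): 24 × 5 = 120.
The 5 extra days are Saturday, Sunday, Monday, Tuesday, Wednesday — 3 of them qualify.
Total: 120 + 3 = 123.
Holidays: January 7, 2051 (Sat); January 13, 2051 (Fri); February 21, 2051 (Tue); February 27, 2051 (Mon); March 11, 2051 (Sat); March 19, 2051 (Sun); March 24, 2051 (Fri); April 23, 2051 (Sun).
4 of the 8 holidays fall on weekdays; the rest are weekends and were already excluded.
Business days: 123 − 4 = 119.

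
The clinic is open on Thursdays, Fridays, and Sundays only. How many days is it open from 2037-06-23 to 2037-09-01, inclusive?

30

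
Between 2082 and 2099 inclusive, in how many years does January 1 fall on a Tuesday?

3

Day of week of January 1 in each year:
2082: Thu, 2083: Fri, 2084: Sat, 2085: Mon, 2086: Tue ✓, 2087: Wed, 2088: Thu, 2089: Sat, 2090: Sun, 2091: Mon, 2092: Tue ✓, 2093: Thu, 2094: Fri, 2095: Sat, 2096: Sun, 2097: Tue ✓, 2098: Wed, 2099: Thu
Tuesdays: 2086, 2092, 2097.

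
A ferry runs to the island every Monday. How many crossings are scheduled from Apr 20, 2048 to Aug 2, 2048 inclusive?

15

Apr 20, 2048 is a Monday.
The range spans 105 days (inclusive of both endpoints).
105 = 7 × 15, so the span is exactly 15 full weeks.
Each full week contributes one Monday: 15 so far.
Total: 15.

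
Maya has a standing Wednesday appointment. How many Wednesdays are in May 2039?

4

1 May 2039 is a Sunday.
From 1 May 2039 to 31 May 2039 is 31 days inclusive.
31 = 7 × 4 + 3, so there are 4 full weeks plus 3 extra days.
Each full week contributes one Wednesday: 4 so far.
The 3 extra days are Sunday, Monday, Tuesday — none qualify.
Total: 4 + 0 = 4.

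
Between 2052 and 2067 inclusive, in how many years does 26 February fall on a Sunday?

1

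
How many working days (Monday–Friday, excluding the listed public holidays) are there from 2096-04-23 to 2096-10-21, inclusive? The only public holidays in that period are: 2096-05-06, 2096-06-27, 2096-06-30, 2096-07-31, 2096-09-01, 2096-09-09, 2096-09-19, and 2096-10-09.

126

2096-04-23 is a Monday.
The range spans 182 days (inclusive of both endpoints).
182 = 7 × 26, so the span is exactly 26 full weeks.
Each full week contributes 5 weekdays (Mon–Fri): 26 × 5 = 130.
Total: 130.
Holidays: 2096-05-06 (Sun); 2096-06-27 (Wed); 2096-06-30 (Sat); 2096-07-31 (Tue); 2096-09-01 (Sat); 2096-09-09 (Sun); 2096-09-19 (Wed); 2096-10-09 (Tue).
4 of the 8 holidays fall on weekdays; the rest are weekends and were already excluded.
Business days: 130 − 4 = 126.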